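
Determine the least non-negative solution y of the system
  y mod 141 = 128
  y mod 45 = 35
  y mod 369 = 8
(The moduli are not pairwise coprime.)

Combine the congruences pairwise.
gcd(141, 45) = 3 and 3 | (35 − 128), so the pair is consistent; merging gives y ≡ 1115 (mod 2115), where 2115 = lcm(141, 45).
gcd(2115, 369) = 9 and 9 | (8 − 1115), so the pair is consistent; merging gives y ≡ 1115 (mod 86715), where 86715 = lcm(2115, 369).
The solution is unique modulo lcm(141, 45, 369) = 86715.

1115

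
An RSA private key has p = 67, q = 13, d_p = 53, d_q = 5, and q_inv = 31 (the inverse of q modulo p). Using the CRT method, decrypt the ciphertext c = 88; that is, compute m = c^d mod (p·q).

m₁ = c^(d_p) mod p: c ≡ 21 (mod 67), and 21^53 mod 67 = 54.
m₂ = c^(d_q) mod q: c ≡ 10 (mod 13), and 10^5 mod 13 = 4.
h = q_inv·(m₁ − m₂) mod p = 31·(54 − 4) mod 67 = 9.
m = m₂ + h·q = 4 + 9·13 = 121.

121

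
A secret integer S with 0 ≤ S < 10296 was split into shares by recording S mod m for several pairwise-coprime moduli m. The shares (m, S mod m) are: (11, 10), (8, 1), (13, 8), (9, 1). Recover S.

2881

The moduli are pairwise coprime; N = 11·8·13·9 = 10296.
N/11 = 936; 936 ≡ 1 (mod 11), inverse 1.
N/8 = 1287; 1287 ≡ 7 (mod 8); 7·7 ≡ 1, so inverse 7.
N/13 = 792; 792 ≡ 12 (mod 13); 12·12 ≡ 1, so inverse 12.
N/9 = 1144; 1144 ≡ 1 (mod 9), inverse 1.
S ≡ 10·936·1 + 1·1287·7 + 8·792·12 + 1·1144·1 = 95545.
95545 mod 10296 = 2881.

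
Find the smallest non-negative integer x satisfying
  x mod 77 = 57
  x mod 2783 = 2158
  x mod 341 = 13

152440

Combine the congruences pairwise.
gcd(77, 2783) = 11 and 11 | (2158 − 57), so the pair is consistent; merging gives x ≡ 16073 (mod 19481), where 19481 = lcm(77, 2783).
gcd(19481, 341) = 11 and 11 | (13 − 16073), so the pair is consistent; merging gives x ≡ 152440 (mod 603911), where 603911 = lcm(19481, 341).
The solution is unique modulo lcm(77, 2783, 341) = 603911.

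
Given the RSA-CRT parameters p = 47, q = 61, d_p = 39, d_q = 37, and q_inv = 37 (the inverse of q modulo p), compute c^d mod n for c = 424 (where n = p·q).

2022

m₁ = c^(d_p) mod p: c ≡ 1 (mod 47), and 1^39 mod 47 = 1.
m₂ = c^(d_q) mod q: c ≡ 58 (mod 61), and 58^37 mod 61 = 9.
h = q_inv·(m₁ − m₂) mod p = 37·(1 − 9) mod 47 = 33.
m = m₂ + h·q = 9 + 33·61 = 2022.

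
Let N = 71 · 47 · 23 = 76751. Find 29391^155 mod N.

Mod 71: 29391 ≡ 68; by Fermat, exponent reduces to 155 mod 70 = 15; 68^15 ≡ 51 (mod 71).
Mod 47: 29391 ≡ 16; by Fermat, exponent reduces to 155 mod 46 = 17; 16^17 ≡ 24 (mod 47).
Mod 23: 29391 ≡ 20; by Fermat, exponent reduces to 155 mod 22 = 1; 20^1 ≡ 20 (mod 23).
Combine by CRT: x ≡ 51 (mod 71), x ≡ 24 (mod 47), x ≡ 20 (mod 23) ⇒ x ≡ 9565 (mod 76751).

9565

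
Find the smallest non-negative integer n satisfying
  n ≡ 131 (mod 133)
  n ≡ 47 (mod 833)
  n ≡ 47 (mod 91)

119166

Combine the congruences pairwise.
gcd(133, 833) = 7 and 7 | (47 − 131), so the pair is consistent; merging gives n ≡ 8377 (mod 15827), where 15827 = lcm(133, 833).
gcd(15827, 91) = 7 and 7 | (47 − 8377), so the pair is consistent; merging gives n ≡ 119166 (mod 205751), where 205751 = lcm(15827, 91).
The solution is unique modulo lcm(133, 833, 91) = 205751.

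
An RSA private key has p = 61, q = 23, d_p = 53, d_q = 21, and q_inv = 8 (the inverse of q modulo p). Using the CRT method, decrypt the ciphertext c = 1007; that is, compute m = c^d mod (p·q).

860

m₁ = c^(d_p) mod p: c ≡ 31 (mod 61), and 31^53 mod 61 = 6.
m₂ = c^(d_q) mod q: c ≡ 18 (mod 23), and 18^21 mod 23 = 9.
h = q_inv·(m₁ − m₂) mod p = 8·(6 − 9) mod 61 = 37.
m = m₂ + h·q = 9 + 37·23 = 860.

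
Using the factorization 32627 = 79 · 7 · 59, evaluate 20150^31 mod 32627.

21459

Mod 79: 20150 ≡ 5; 5^31 ≡ 50 (mod 79).
Mod 7: 20150 ≡ 4; by Fermat, exponent reduces to 31 mod 6 = 1; 4^1 ≡ 4 (mod 7).
Mod 59: 20150 ≡ 31; 31^31 ≡ 42 (mod 59).
Combine by CRT: x ≡ 50 (mod 79), x ≡ 4 (mod 7), x ≡ 42 (mod 59) ⇒ x ≡ 21459 (mod 32627).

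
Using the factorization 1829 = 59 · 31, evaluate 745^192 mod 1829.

311

Mod 59: 745 ≡ 37; by Fermat, exponent reduces to 192 mod 58 = 18; 37^18 ≡ 16 (mod 59).
Mod 31: 745 ≡ 1; by Fermat, exponent reduces to 192 mod 30 = 12; 1^12 ≡ 1 (mod 31).
Combine by CRT: x ≡ 16 (mod 59), x ≡ 1 (mod 31) ⇒ x ≡ 311 (mod 1829).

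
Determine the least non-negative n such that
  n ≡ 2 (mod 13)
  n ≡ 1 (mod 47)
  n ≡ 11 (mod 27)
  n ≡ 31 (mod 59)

203699

Combine the congruences pairwise.
From n ≡ 2 (mod 13) write n = 2 + 13t. Substituting into n ≡ 1 (mod 47) gives 13t ≡ 46 (mod 47), and since 13⁻¹ ≡ 29 (mod 47), t ≡ 18. Hence n ≡ 2 + 13·18 = 236 (mod 611).
From n ≡ 236 (mod 611) write n = 236 + 611t. Substituting into n ≡ 11 (mod 27) gives 611t ≡ 18 (mod 27), and since 17⁻¹ ≡ 8 (mod 27), t ≡ 9. Hence n ≡ 236 + 611·9 = 5735 (mod 16497).
From n ≡ 5735 (mod 16497) write n = 5735 + 16497t. Substituting into n ≡ 31 (mod 59) gives 16497t ≡ 19 (mod 59), and since 36⁻¹ ≡ 41 (mod 59), t ≡ 12. Hence n ≡ 5735 + 16497·12 = 203699 (mod 973323).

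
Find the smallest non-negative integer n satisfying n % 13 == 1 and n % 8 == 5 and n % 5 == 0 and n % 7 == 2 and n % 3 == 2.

9725

The moduli are pairwise coprime; M = 13·8·5·7·3 = 10920.
M/13 = 840; 840 ≡ 8 (mod 13); 8·5 ≡ 1, so inverse 5.
M/8 = 1365; 1365 ≡ 5 (mod 8); 5·5 ≡ 1, so inverse 5.
M/5 = 2184; 2184 ≡ 4 (mod 5); 4·4 ≡ 1, so inverse 4.
M/7 = 1560; 1560 ≡ 6 (mod 7); 6·6 ≡ 1, so inverse 6.
M/3 = 3640; 3640 ≡ 1 (mod 3), inverse 1.
n ≡ 1·840·5 + 5·1365·5 + 0·2184·4 + 2·1560·6 + 2·3640·1 = 64325.
64325 mod 10920 = 9725.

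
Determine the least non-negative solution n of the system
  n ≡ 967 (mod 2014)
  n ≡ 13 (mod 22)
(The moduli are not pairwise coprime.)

Combine the congruences pairwise.
gcd(2014, 22) = 2 and 2 | (13 − 967), so the pair is consistent; merging gives n ≡ 7009 (mod 22154), where 22154 = lcm(2014, 22).
The solution is unique modulo lcm(2014, 22) = 22154.

7009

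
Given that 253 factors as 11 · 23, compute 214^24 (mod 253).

Mod 11: 214 ≡ 5; by Fermat, exponent reduces to 24 mod 10 = 4; 5^4 ≡ 9 (mod 11).
Mod 23: 214 ≡ 7; by Fermat, exponent reduces to 24 mod 22 = 2; 7^2 ≡ 3 (mod 23).
Combine by CRT: x ≡ 9 (mod 11), x ≡ 3 (mod 23) ⇒ x ≡ 141 (mod 253).

141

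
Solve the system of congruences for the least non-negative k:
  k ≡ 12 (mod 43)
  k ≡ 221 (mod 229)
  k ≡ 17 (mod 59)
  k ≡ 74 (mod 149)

55149146

From k ≡ 12 (mod 43) write k = 12 + 43t. Substituting into k ≡ 221 (mod 229) gives 43t ≡ 209 (mod 229), and since 43⁻¹ ≡ 16 (mod 229), t ≡ 138. Hence k ≡ 12 + 43·138 = 5946 (mod 9847).
From k ≡ 5946 (mod 9847) write k = 5946 + 9847t. Substituting into k ≡ 17 (mod 59) gives 9847t ≡ 30 (mod 59), and since 53⁻¹ ≡ 49 (mod 59), t ≡ 54. Hence k ≡ 5946 + 9847·54 = 537684 (mod 580973).
From k ≡ 537684 (mod 580973) write k = 537684 + 580973t. Substituting into k ≡ 74 (mod 149) gives 580973t ≡ 131 (mod 149), and since 22⁻¹ ≡ 61 (mod 149), t ≡ 94. Hence k ≡ 537684 + 580973·94 = 55149146 (mod 86564977).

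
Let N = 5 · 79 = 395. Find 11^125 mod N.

281

Mod 5: 11 ≡ 1; by Fermat, exponent reduces to 125 mod 4 = 1; 1^1 ≡ 1 (mod 5).
Mod 79: 11 ≡ 11; by Fermat, exponent reduces to 125 mod 78 = 47; 11^47 ≡ 44 (mod 79).
Combine by CRT: x ≡ 1 (mod 5), x ≡ 44 (mod 79) ⇒ x ≡ 281 (mod 395).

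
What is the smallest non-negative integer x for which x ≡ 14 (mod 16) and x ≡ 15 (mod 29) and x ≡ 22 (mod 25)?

The moduli are pairwise coprime; N = 16·29·25 = 11600.
N/16 = 725; 725 ≡ 5 (mod 16); 5·13 ≡ 1, so inverse 13.
N/29 = 400; 400 ≡ 23 (mod 29); 23·24 ≡ 1, so inverse 24.
N/25 = 464; 464 ≡ 14 (mod 25); 14·9 ≡ 1, so inverse 9.
x ≡ 14·725·13 + 15·400·24 + 22·464·9 = 367822.
367822 mod 11600 = 8222.

8222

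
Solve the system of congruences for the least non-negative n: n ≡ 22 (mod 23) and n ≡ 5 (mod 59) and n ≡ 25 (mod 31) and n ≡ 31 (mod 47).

280668

The moduli are pairwise coprime; M = 23·59·31·47 = 1977149.
M/23 = 85963; 85963 ≡ 12 (mod 23); 12·2 ≡ 1, so inverse 2.
M/59 = 33511; 33511 ≡ 58 (mod 59); 58·58 ≡ 1, so inverse 58.
M/31 = 63779; 63779 ≡ 12 (mod 31); 12·13 ≡ 1, so inverse 13.
M/47 = 42067; 42067 ≡ 2 (mod 47); 2·24 ≡ 1, so inverse 24.
n ≡ 22·85963·2 + 5·33511·58 + 25·63779·13 + 31·42067·24 = 65526585.
65526585 mod 1977149 = 280668.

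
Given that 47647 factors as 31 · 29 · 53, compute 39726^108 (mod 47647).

Mod 31: 39726 ≡ 15; by Fermat, exponent reduces to 108 mod 30 = 18; 15^18 ≡ 4 (mod 31).
Mod 29: 39726 ≡ 25; by Fermat, exponent reduces to 108 mod 28 = 24; 25^24 ≡ 23 (mod 29).
Mod 53: 39726 ≡ 29; by Fermat, exponent reduces to 108 mod 52 = 4; 29^4 ≡ 49 (mod 53).
Combine by CRT: x ≡ 4 (mod 31), x ≡ 23 (mod 29), x ≡ 49 (mod 53) ⇒ x ≡ 5243 (mod 47647).

5243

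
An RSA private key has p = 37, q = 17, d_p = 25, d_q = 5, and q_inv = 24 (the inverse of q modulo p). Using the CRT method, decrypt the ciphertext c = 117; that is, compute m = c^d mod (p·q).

376

m₁ = c^(d_p) mod p: c ≡ 6 (mod 37), and 6^25 mod 37 = 6.
m₂ = c^(d_q) mod q: c ≡ 15 (mod 17), and 15^5 mod 17 = 2.
h = q_inv·(m₁ − m₂) mod p = 24·(6 − 2) mod 37 = 22.
m = m₂ + h·q = 2 + 22·17 = 376.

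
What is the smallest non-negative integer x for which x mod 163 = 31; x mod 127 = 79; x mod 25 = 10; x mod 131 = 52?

20942760

The moduli are pairwise coprime; N = 163·127·25·131 = 67795775.
N/163 = 415925; 415925 ≡ 112 (mod 163); 112·147 ≡ 1, so inverse 147.
N/127 = 533825; 533825 ≡ 44 (mod 127); 44·26 ≡ 1, so inverse 26.
N/25 = 2711831; 2711831 ≡ 6 (mod 25); 6·21 ≡ 1, so inverse 21.
N/131 = 517525; 517525 ≡ 75 (mod 131); 75·7 ≡ 1, so inverse 7.
x ≡ 31·415925·147 + 79·533825·26 + 10·2711831·21 + 52·517525·7 = 3749710385.
3749710385 mod 67795775 = 20942760.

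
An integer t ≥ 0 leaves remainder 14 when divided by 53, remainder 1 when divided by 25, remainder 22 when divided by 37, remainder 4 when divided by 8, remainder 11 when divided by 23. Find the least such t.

From t ≡ 14 (mod 53) write t = 14 + 53s. Substituting into t ≡ 1 (mod 25) gives 53s ≡ 12 (mod 25), and since 3⁻¹ ≡ 17 (mod 25), s ≡ 4. Hence t ≡ 14 + 53·4 = 226 (mod 1325).
From t ≡ 226 (mod 1325) write t = 226 + 1325s. Substituting into t ≡ 22 (mod 37) gives 1325s ≡ 18 (mod 37), and since 30⁻¹ ≡ 21 (mod 37), s ≡ 8. Hence t ≡ 226 + 1325·8 = 10826 (mod 49025).
From t ≡ 10826 (mod 49025) write t = 10826 + 49025s. Substituting into t ≡ 4 (mod 8) gives 49025s ≡ 2 (mod 8), and since 1⁻¹ ≡ 1 (mod 8), s ≡ 2. Hence t ≡ 10826 + 49025·2 = 108876 (mod 392200).
From t ≡ 108876 (mod 392200) write t = 108876 + 392200s. Substituting into t ≡ 11 (mod 23) gives 392200s ≡ 17 (mod 23), and since 4⁻¹ ≡ 6 (mod 23), s ≡ 10. Hence t ≡ 108876 + 392200·10 = 4030876 (mod 9020600).

4030876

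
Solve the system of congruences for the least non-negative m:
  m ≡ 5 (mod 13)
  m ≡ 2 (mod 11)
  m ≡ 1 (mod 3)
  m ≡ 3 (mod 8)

The moduli are pairwise coprime; N = 13·11·3·8 = 3432.
N/13 = 264; 264 ≡ 4 (mod 13); 4·10 ≡ 1, so inverse 10.
N/11 = 312; 312 ≡ 4 (mod 11); 4·3 ≡ 1, so inverse 3.
N/3 = 1144; 1144 ≡ 1 (mod 3), inverse 1.
N/8 = 429; 429 ≡ 5 (mod 8); 5·5 ≡ 1, so inverse 5.
m ≡ 5·264·10 + 2·312·3 + 1·1144·1 + 3·429·5 = 22651.
22651 mod 3432 = 2059.

2059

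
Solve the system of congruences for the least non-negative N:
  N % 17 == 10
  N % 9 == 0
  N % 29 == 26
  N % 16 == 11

The moduli are pairwise coprime; M = 17·9·29·16 = 70992.
M/17 = 4176; 4176 ≡ 11 (mod 17); 11·14 ≡ 1, so inverse 14.
M/9 = 7888; 7888 ≡ 4 (mod 9); 4·7 ≡ 1, so inverse 7.
M/29 = 2448; 2448 ≡ 12 (mod 29); 12·17 ≡ 1, so inverse 17.
M/16 = 4437; 4437 ≡ 5 (mod 16); 5·13 ≡ 1, so inverse 13.
N ≡ 10·4176·14 + 0·7888·7 + 26·2448·17 + 11·4437·13 = 2301147.
2301147 mod 70992 = 29403.

29403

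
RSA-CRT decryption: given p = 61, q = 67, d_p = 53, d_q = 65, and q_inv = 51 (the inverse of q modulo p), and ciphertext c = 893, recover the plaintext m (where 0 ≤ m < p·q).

m₁ = c^(d_p) mod p: c ≡ 39 (mod 61), and 39^53 mod 61 = 49.
m₂ = c^(d_q) mod q: c ≡ 22 (mod 67), and 22^65 mod 67 = 64.
h = q_inv·(m₁ − m₂) mod p = 51·(49 − 64) mod 61 = 28.
m = m₂ + h·q = 64 + 28·67 = 1940.

1940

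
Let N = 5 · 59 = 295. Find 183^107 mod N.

32

Mod 5: 183 ≡ 3; by Fermat, exponent reduces to 107 mod 4 = 3; 3^3 ≡ 2 (mod 5).
Mod 59: 183 ≡ 6; by Fermat, exponent reduces to 107 mod 58 = 49; 6^49 ≡ 32 (mod 59).
Combine by CRT: x ≡ 2 (mod 5), x ≡ 32 (mod 59) ⇒ x ≡ 32 (mod 295).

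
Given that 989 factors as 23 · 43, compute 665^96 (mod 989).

532

Mod 23: 665 ≡ 21; by Fermat, exponent reduces to 96 mod 22 = 8; 21^8 ≡ 3 (mod 23).
Mod 43: 665 ≡ 20; by Fermat, exponent reduces to 96 mod 42 = 12; 20^12 ≡ 16 (mod 43).
Combine by CRT: x ≡ 3 (mod 23), x ≡ 16 (mod 43) ⇒ x ≡ 532 (mod 989).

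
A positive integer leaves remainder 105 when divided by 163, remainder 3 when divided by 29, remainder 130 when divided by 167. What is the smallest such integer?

128386

Combine the congruences pairwise.
From x ≡ 105 (mod 163) write x = 105 + 163t. Substituting into x ≡ 3 (mod 29) gives 163t ≡ 14 (mod 29), and since 18⁻¹ ≡ 21 (mod 29), t ≡ 4. Hence x ≡ 105 + 163·4 = 757 (mod 4727).
From x ≡ 757 (mod 4727) write x = 757 + 4727t. Substituting into x ≡ 130 (mod 167) gives 4727t ≡ 41 (mod 167), and since 51⁻¹ ≡ 131 (mod 167), t ≡ 27. Hence x ≡ 757 + 4727·27 = 128386 (mod 789409).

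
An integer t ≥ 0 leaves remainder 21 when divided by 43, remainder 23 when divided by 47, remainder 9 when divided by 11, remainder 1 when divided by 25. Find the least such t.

From t ≡ 21 (mod 43) write t = 21 + 43s. Substituting into t ≡ 23 (mod 47) gives 43s ≡ 2 (mod 47), and since 43⁻¹ ≡ 35 (mod 47), s ≡ 23. Hence t ≡ 21 + 43·23 = 1010 (mod 2021).
From t ≡ 1010 (mod 2021) write t = 1010 + 2021s. Substituting into t ≡ 9 (mod 11) gives 2021s ≡ 0 (mod 11), and since 8⁻¹ ≡ 7 (mod 11), s ≡ 0. Hence t ≡ 1010 + 2021·0 = 1010 (mod 22231).
From t ≡ 1010 (mod 22231) write t = 1010 + 22231s. Substituting into t ≡ 1 (mod 25) gives 22231s ≡ 16 (mod 25), and since 6⁻¹ ≡ 21 (mod 25), s ≡ 11. Hence t ≡ 1010 + 22231·11 = 245551 (mod 555775).

245551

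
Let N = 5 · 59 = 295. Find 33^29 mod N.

58

Mod 5: 33 ≡ 3; by Fermat, exponent reduces to 29 mod 4 = 1; 3^1 ≡ 3 (mod 5).
Mod 59: 33 ≡ 33; 33^29 ≡ 58 (mod 59).
Combine by CRT: x ≡ 3 (mod 5), x ≡ 58 (mod 59) ⇒ x ≡ 58 (mod 295).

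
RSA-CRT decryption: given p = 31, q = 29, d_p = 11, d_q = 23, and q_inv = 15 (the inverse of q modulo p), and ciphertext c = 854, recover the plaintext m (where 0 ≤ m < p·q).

208

m₁ = c^(d_p) mod p: c ≡ 17 (mod 31), and 17^11 mod 31 = 22.
m₂ = c^(d_q) mod q: c ≡ 13 (mod 29), and 13^23 mod 29 = 5.
h = q_inv·(m₁ − m₂) mod p = 15·(22 − 5) mod 31 = 7.
m = m₂ + h·q = 5 + 7·29 = 208.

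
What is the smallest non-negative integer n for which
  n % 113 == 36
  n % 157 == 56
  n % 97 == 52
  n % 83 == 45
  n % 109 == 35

The moduli are pairwise coprime; M = 113·157·97·83·109 = 15568774219.
M/113 = 137776763; 137776763 ≡ 44 (mod 113); 44·18 ≡ 1, so inverse 18.
M/157 = 99164167; 99164167 ≡ 141 (mod 157); 141·49 ≡ 1, so inverse 49.
M/97 = 160502827; 160502827 ≡ 31 (mod 97); 31·72 ≡ 1, so inverse 72.
M/83 = 187575593; 187575593 ≡ 75 (mod 83); 75·31 ≡ 1, so inverse 31.
M/109 = 142832791; 142832791 ≡ 63 (mod 109); 63·45 ≡ 1, so inverse 45.
n ≡ 36·137776763·18 + 56·99164167·49 + 52·160502827·72 + 45·187575593·31 + 35·142832791·45 = 1448937999020.
1448937999020 mod 15568774219 = 1041996653.

1041996653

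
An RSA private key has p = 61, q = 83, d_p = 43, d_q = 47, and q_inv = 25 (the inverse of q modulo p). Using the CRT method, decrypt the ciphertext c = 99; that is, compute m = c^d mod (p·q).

94

m₁ = c^(d_p) mod p: c ≡ 38 (mod 61), and 38^43 mod 61 = 33.
m₂ = c^(d_q) mod q: c ≡ 16 (mod 83), and 16^47 mod 83 = 11.
h = q_inv·(m₁ − m₂) mod p = 25·(33 − 11) mod 61 = 1.
m = m₂ + h·q = 11 + 1·83 = 94.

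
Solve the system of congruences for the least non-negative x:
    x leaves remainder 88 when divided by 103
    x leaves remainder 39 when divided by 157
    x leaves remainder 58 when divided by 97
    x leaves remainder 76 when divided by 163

135917137

The moduli are pairwise coprime; N = 103·157·97·163 = 255679681.
N/103 = 2482327; 2482327 ≡ 27 (mod 103); 27·42 ≡ 1, so inverse 42.
N/157 = 1628533; 1628533 ≡ 129 (mod 157); 129·28 ≡ 1, so inverse 28.
N/97 = 2635873; 2635873 ≡ 92 (mod 97); 92·58 ≡ 1, so inverse 58.
N/163 = 1568587; 1568587 ≡ 38 (mod 163); 38·133 ≡ 1, so inverse 133.
x ≡ 88·2482327·42 + 39·1628533·28 + 58·2635873·58 + 76·1568587·133 = 35675392796.
35675392796 mod 255679681 = 135917137.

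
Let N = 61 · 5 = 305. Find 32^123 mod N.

133

Mod 61: 32 ≡ 32; by Fermat, exponent reduces to 123 mod 60 = 3; 32^3 ≡ 11 (mod 61).
Mod 5: 32 ≡ 2; by Fermat, exponent reduces to 123 mod 4 = 3; 2^3 ≡ 3 (mod 5).
Combine by CRT: x ≡ 11 (mod 61), x ≡ 3 (mod 5) ⇒ x ≡ 133 (mod 305).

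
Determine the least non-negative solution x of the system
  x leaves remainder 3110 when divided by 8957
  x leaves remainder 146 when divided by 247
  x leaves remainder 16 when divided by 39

173293

gcd(8957, 247) = 13 and 13 | (146 − 3110), so the pair is consistent; merging gives x ≡ 3110 (mod 170183), where 170183 = lcm(8957, 247).
gcd(170183, 39) = 13 and 13 | (16 − 3110), so the pair is consistent; merging gives x ≡ 173293 (mod 510549), where 510549 = lcm(170183, 39).
The solution is unique modulo lcm(8957, 247, 39) = 510549.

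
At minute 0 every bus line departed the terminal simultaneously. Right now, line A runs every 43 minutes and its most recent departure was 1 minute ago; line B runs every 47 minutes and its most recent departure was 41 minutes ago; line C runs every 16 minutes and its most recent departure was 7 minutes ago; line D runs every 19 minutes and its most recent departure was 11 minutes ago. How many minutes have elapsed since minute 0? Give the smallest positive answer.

From t ≡ 1 (mod 43) write t = 1 + 43s. Substituting into t ≡ 41 (mod 47) gives 43s ≡ 40 (mod 47), and since 43⁻¹ ≡ 35 (mod 47), s ≡ 37. Hence t ≡ 1 + 43·37 = 1592 (mod 2021).
From t ≡ 1592 (mod 2021) write t = 1592 + 2021s. Substituting into t ≡ 7 (mod 16) gives 2021s ≡ 15 (mod 16), and since 5⁻¹ ≡ 13 (mod 16), s ≡ 3. Hence t ≡ 1592 + 2021·3 = 7655 (mod 32336).
From t ≡ 7655 (mod 32336) write t = 7655 + 32336s. Substituting into t ≡ 11 (mod 19) gives 32336s ≡ 13 (mod 19), and since 17⁻¹ ≡ 9 (mod 19), s ≡ 3. Hence t ≡ 7655 + 32336·3 = 104663 (mod 614384).

104663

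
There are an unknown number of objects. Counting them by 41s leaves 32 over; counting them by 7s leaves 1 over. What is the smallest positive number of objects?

Combine the congruences pairwise.
From N ≡ 32 (mod 41) write N = 32 + 41t. Substituting into N ≡ 1 (mod 7) gives 41t ≡ 4 (mod 7), and since 6⁻¹ ≡ 6 (mod 7), t ≡ 3. Hence N ≡ 32 + 41·3 = 155 (mod 287).

155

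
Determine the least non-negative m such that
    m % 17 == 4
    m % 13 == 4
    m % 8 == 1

From m ≡ 4 (mod 17) write m = 4 + 17t. Substituting into m ≡ 4 (mod 13) gives 17t ≡ 0 (mod 13), and since 4⁻¹ ≡ 10 (mod 13), t ≡ 0. Hence m ≡ 4 + 17·0 = 4 (mod 221).
From m ≡ 4 (mod 221) write m = 4 + 221t. Substituting into m ≡ 1 (mod 8) gives 221t ≡ 5 (mod 8), and since 5⁻¹ ≡ 5 (mod 8), t ≡ 1. Hence m ≡ 4 + 221·1 = 225 (mod 1768).

225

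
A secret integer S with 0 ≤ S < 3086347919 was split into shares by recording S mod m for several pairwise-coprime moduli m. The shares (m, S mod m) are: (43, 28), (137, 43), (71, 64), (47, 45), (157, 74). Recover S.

1633719152

Combine the congruences pairwise.
From S ≡ 28 (mod 43) write S = 28 + 43t. Substituting into S ≡ 43 (mod 137) gives 43t ≡ 15 (mod 137), and since 43⁻¹ ≡ 51 (mod 137), t ≡ 80. Hence S ≡ 28 + 43·80 = 3468 (mod 5891).
From S ≡ 3468 (mod 5891) write S = 3468 + 5891t. Substituting into S ≡ 64 (mod 71) gives 5891t ≡ 4 (mod 71), and since 69⁻¹ ≡ 35 (mod 71), t ≡ 69. Hence S ≡ 3468 + 5891·69 = 409947 (mod 418261).
From S ≡ 409947 (mod 418261) write S = 409947 + 418261t. Substituting into S ≡ 45 (mod 47) gives 418261t ≡ 32 (mod 47), and since 8⁻¹ ≡ 6 (mod 47), t ≡ 4. Hence S ≡ 409947 + 418261·4 = 2082991 (mod 19658267).
From S ≡ 2082991 (mod 19658267) write S = 2082991 + 19658267t. Substituting into S ≡ 74 (mod 157) gives 19658267t ≡ 2 (mod 157), and since 140⁻¹ ≡ 120 (mod 157), t ≡ 83. Hence S ≡ 2082991 + 19658267·83 = 1633719152 (mod 3086347919).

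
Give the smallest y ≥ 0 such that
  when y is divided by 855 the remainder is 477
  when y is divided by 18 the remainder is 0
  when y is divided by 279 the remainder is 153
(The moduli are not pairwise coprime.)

11592

gcd(855, 18) = 9 and 9 | (0 − 477), so the pair is consistent; merging gives y ≡ 1332 (mod 1710), where 1710 = lcm(855, 18).
gcd(1710, 279) = 9 and 9 | (153 − 1332), so the pair is consistent; merging gives y ≡ 11592 (mod 53010), where 53010 = lcm(1710, 279).
The solution is unique modulo lcm(855, 18, 279) = 53010.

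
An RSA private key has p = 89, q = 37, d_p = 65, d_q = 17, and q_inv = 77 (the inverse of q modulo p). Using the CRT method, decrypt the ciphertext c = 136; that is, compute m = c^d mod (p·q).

854

m₁ = c^(d_p) mod p: c ≡ 47 (mod 89), and 47^65 mod 89 = 53.
m₂ = c^(d_q) mod q: c ≡ 25 (mod 37), and 25^17 mod 37 = 3.
h = q_inv·(m₁ − m₂) mod p = 77·(53 − 3) mod 89 = 23.
m = m₂ + h·q = 3 + 23·37 = 854.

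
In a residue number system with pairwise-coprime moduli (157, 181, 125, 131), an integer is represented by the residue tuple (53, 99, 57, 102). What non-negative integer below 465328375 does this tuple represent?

110653182

From x ≡ 53 (mod 157) write x = 53 + 157t. Substituting into x ≡ 99 (mod 181) gives 157t ≡ 46 (mod 181), and since 157⁻¹ ≡ 98 (mod 181), t ≡ 164. Hence x ≡ 53 + 157·164 = 25801 (mod 28417).
From x ≡ 25801 (mod 28417) write x = 25801 + 28417t. Substituting into x ≡ 57 (mod 125) gives 28417t ≡ 6 (mod 125), and since 42⁻¹ ≡ 3 (mod 125), t ≡ 18. Hence x ≡ 25801 + 28417·18 = 537307 (mod 3552125).
From x ≡ 537307 (mod 3552125) write x = 537307 + 3552125t. Substituting into x ≡ 102 (mod 131) gives 3552125t ≡ 26 (mod 131), and since 60⁻¹ ≡ 107 (mod 131), t ≡ 31. Hence x ≡ 537307 + 3552125·31 = 110653182 (mod 465328375).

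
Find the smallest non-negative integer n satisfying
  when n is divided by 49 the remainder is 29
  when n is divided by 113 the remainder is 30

1499

From n ≡ 29 (mod 49) write n = 29 + 49t. Substituting into n ≡ 30 (mod 113) gives 49t ≡ 1 (mod 113), and since 49⁻¹ ≡ 30 (mod 113), t ≡ 30. Hence n ≡ 29 + 49·30 = 1499 (mod 5537).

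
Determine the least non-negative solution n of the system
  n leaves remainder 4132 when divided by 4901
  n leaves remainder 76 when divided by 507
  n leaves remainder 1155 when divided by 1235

533440

Combine the congruences pairwise.
gcd(4901, 507) = 169 and 169 | (76 − 4132), so the pair is consistent; merging gives n ≡ 4132 (mod 14703), where 14703 = lcm(4901, 507).
gcd(14703, 1235) = 13 and 13 | (1155 − 4132), so the pair is consistent; merging gives n ≡ 533440 (mod 1396785), where 1396785 = lcm(14703, 1235).
The solution is unique modulo lcm(4901, 507, 1235) = 1396785.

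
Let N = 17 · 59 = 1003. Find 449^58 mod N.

886

Mod 17: 449 ≡ 7; by Fermat, exponent reduces to 58 mod 16 = 10; 7^10 ≡ 2 (mod 17).
Mod 59: 449 ≡ 36; since 58 | 58, by Fermat 36^58 ≡ 1 (mod 59).
Combine by CRT: x ≡ 2 (mod 17), x ≡ 1 (mod 59) ⇒ x ≡ 886 (mod 1003).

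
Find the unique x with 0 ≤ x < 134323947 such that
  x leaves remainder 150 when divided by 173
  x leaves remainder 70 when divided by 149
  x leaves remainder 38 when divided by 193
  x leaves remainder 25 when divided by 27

The moduli are pairwise coprime; N = 173·149·193·27 = 134323947.
N/173 = 776439; 776439 ≡ 15 (mod 173); 15·150 ≡ 1, so inverse 150.
N/149 = 901503; 901503 ≡ 53 (mod 149); 53·45 ≡ 1, so inverse 45.
N/193 = 695979; 695979 ≡ 21 (mod 193); 21·46 ≡ 1, so inverse 46.
N/27 = 4974961; 4974961 ≡ 22 (mod 27); 22·16 ≡ 1, so inverse 16.
x ≡ 150·776439·150 + 70·901503·45 + 38·695979·46 + 25·4974961·16 = 23516167642.
23516167642 mod 134323947 = 9476917.

9476917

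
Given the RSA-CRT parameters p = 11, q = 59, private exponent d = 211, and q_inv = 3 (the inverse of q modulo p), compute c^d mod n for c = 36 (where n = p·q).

d_p = d mod (p−1) = 211 mod 10 = 1; d_q = d mod (q−1) = 37.
m₁ = c^(d_p) mod p: c ≡ 3 (mod 11), and 3^1 mod 11 = 3.
m₂ = c^(d_q) mod q: c ≡ 36 (mod 59), and 36^37 mod 59 = 16.
h = q_inv·(m₁ − m₂) mod p = 3·(3 − 16) mod 11 = 5.
m = m₂ + h·q = 16 + 5·59 = 311.

311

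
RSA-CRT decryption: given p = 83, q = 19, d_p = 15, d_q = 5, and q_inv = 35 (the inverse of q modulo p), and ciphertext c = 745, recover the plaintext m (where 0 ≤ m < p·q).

m₁ = c^(d_p) mod p: c ≡ 81 (mod 83), and 81^15 mod 83 = 17.
m₂ = c^(d_q) mod q: c ≡ 4 (mod 19), and 4^5 mod 19 = 17.
h = q_inv·(m₁ − m₂) mod p = 35·(17 − 17) mod 83 = 0.
m = m₂ + h·q = 17 + 0·19 = 17.

17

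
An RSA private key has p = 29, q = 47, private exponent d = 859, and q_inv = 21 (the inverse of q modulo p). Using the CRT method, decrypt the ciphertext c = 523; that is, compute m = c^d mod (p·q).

d_p = d mod (p−1) = 859 mod 28 = 19; d_q = d mod (q−1) = 31.
m₁ = c^(d_p) mod p: c ≡ 1 (mod 29), and 1^19 mod 29 = 1.
m₂ = c^(d_q) mod q: c ≡ 6 (mod 47), and 6^31 mod 47 = 24.
h = q_inv·(m₁ − m₂) mod p = 21·(1 − 24) mod 29 = 10.
m = m₂ + h·q = 24 + 10·47 = 494.

494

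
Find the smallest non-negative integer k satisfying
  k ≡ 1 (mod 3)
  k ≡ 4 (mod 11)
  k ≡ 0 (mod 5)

The moduli are pairwise coprime; N = 3·11·5 = 165.
N/3 = 55; 55 ≡ 1 (mod 3), inverse 1.
N/11 = 15; 15 ≡ 4 (mod 11); 4·3 ≡ 1, so inverse 3.
N/5 = 33; 33 ≡ 3 (mod 5); 3·2 ≡ 1, so inverse 2.
k ≡ 1·55·1 + 4·15·3 + 0·33·2 = 235.
235 mod 165 = 70.

70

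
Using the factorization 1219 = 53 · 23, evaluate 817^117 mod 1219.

1189

Mod 53: 817 ≡ 22; by Fermat, exponent reduces to 117 mod 52 = 13; 22^13 ≡ 23 (mod 53).
Mod 23: 817 ≡ 12; by Fermat, exponent reduces to 117 mod 22 = 7; 12^7 ≡ 16 (mod 23).
Combine by CRT: x ≡ 23 (mod 53), x ≡ 16 (mod 23) ⇒ x ≡ 1189 (mod 1219).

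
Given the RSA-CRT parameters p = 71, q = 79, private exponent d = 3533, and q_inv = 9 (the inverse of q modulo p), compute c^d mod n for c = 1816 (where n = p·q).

2448

d_p = d mod (p−1) = 3533 mod 70 = 33; d_q = d mod (q−1) = 23.
m₁ = c^(d_p) mod p: c ≡ 41 (mod 71), and 41^33 mod 71 = 34.
m₂ = c^(d_q) mod q: c ≡ 78 (mod 79), and 78^23 mod 79 = 78.
h = q_inv·(m₁ − m₂) mod p = 9·(34 − 78) mod 71 = 30.
m = m₂ + h·q = 78 + 30·79 = 2448.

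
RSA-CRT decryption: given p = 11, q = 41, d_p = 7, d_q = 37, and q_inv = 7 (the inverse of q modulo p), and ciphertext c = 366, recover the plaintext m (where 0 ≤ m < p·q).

372

m₁ = c^(d_p) mod p: c ≡ 3 (mod 11), and 3^7 mod 11 = 9.
m₂ = c^(d_q) mod q: c ≡ 38 (mod 41), and 38^37 mod 41 = 3.
h = q_inv·(m₁ − m₂) mod p = 7·(9 − 3) mod 11 = 9.
m = m₂ + h·q = 3 + 9·41 = 372.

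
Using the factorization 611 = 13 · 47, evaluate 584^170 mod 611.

222

Mod 13: 584 ≡ 12; by Fermat, exponent reduces to 170 mod 12 = 2; 12^2 ≡ 1 (mod 13).
Mod 47: 584 ≡ 20; by Fermat, exponent reduces to 170 mod 46 = 32; 20^32 ≡ 34 (mod 47).
Combine by CRT: x ≡ 1 (mod 13), x ≡ 34 (mod 47) ⇒ x ≡ 222 (mod 611).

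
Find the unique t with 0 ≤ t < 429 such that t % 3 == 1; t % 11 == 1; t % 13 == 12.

The moduli are pairwise coprime; N = 3·11·13 = 429.
N/3 = 143; 143 ≡ 2 (mod 3); 2·2 ≡ 1, so inverse 2.
N/11 = 39; 39 ≡ 6 (mod 11); 6·2 ≡ 1, so inverse 2.
N/13 = 33; 33 ≡ 7 (mod 13); 7·2 ≡ 1, so inverse 2.
t ≡ 1·143·2 + 1·39·2 + 12·33·2 = 1156.
1156 mod 429 = 298.

298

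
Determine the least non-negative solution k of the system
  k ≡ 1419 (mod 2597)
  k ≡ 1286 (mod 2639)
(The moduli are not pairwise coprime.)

172821

gcd(2597, 2639) = 7 and 7 | (1286 − 1419), so the pair is consistent; merging gives k ≡ 172821 (mod 979069), where 979069 = lcm(2597, 2639).
The solution is unique modulo lcm(2597, 2639) = 979069.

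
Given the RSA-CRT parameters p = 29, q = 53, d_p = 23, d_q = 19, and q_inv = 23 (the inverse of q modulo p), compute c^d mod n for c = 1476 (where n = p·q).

21

m₁ = c^(d_p) mod p: c ≡ 26 (mod 29), and 26^23 mod 29 = 21.
m₂ = c^(d_q) mod q: c ≡ 45 (mod 53), and 45^19 mod 53 = 21.
h = q_inv·(m₁ − m₂) mod p = 23·(21 − 21) mod 29 = 0.
m = m₂ + h·q = 21 + 0·53 = 21.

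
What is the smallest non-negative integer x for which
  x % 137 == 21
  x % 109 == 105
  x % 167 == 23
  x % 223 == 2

From x ≡ 21 (mod 137) write x = 21 + 137t. Substituting into x ≡ 105 (mod 109) gives 137t ≡ 84 (mod 109), and since 28⁻¹ ≡ 74 (mod 109), t ≡ 3. Hence x ≡ 21 + 137·3 = 432 (mod 14933).
From x ≡ 432 (mod 14933) write x = 432 + 14933t. Substituting into x ≡ 23 (mod 167) gives 14933t ≡ 92 (mod 167), and since 70⁻¹ ≡ 136 (mod 167), t ≡ 154. Hence x ≡ 432 + 14933·154 = 2300114 (mod 2493811).
From x ≡ 2300114 (mod 2493811) write x = 2300114 + 2493811t. Substituting into x ≡ 2 (mod 223) gives 2493811t ≡ 133 (mod 223), and since 2⁻¹ ≡ 112 (mod 223), t ≡ 178. Hence x ≡ 2300114 + 2493811·178 = 446198472 (mod 556119853).

446198472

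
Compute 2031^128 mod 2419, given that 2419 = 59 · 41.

324

Mod 59: 2031 ≡ 25; by Fermat, exponent reduces to 128 mod 58 = 12; 25^12 ≡ 29 (mod 59).
Mod 41: 2031 ≡ 22; by Fermat, exponent reduces to 128 mod 40 = 8; 22^8 ≡ 37 (mod 41).
Combine by CRT: x ≡ 29 (mod 59), x ≡ 37 (mod 41) ⇒ x ≡ 324 (mod 2419).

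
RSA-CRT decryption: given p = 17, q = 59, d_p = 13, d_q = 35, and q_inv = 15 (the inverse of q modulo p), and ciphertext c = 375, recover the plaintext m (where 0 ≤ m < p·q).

358

m₁ = c^(d_p) mod p: c ≡ 1 (mod 17), and 1^13 mod 17 = 1.
m₂ = c^(d_q) mod q: c ≡ 21 (mod 59), and 21^35 mod 59 = 4.
h = q_inv·(m₁ − m₂) mod p = 15·(1 − 4) mod 17 = 6.
m = m₂ + h·q = 4 + 6·59 = 358.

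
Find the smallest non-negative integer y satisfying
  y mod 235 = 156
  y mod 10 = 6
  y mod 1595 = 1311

15666

gcd(235, 10) = 5 and 5 | (6 − 156), so the pair is consistent; merging gives y ≡ 156 (mod 470), where 470 = lcm(235, 10).
gcd(470, 1595) = 5 and 5 | (1311 − 156), so the pair is consistent; merging gives y ≡ 15666 (mod 149930), where 149930 = lcm(470, 1595).
The solution is unique modulo lcm(235, 10, 1595) = 149930.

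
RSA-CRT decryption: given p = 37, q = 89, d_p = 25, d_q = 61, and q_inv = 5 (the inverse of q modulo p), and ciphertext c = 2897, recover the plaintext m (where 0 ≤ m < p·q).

529

m₁ = c^(d_p) mod p: c ≡ 11 (mod 37), and 11^25 mod 37 = 11.
m₂ = c^(d_q) mod q: c ≡ 49 (mod 89), and 49^61 mod 89 = 84.
h = q_inv·(m₁ − m₂) mod p = 5·(11 − 84) mod 37 = 5.
m = m₂ + h·q = 84 + 5·89 = 529.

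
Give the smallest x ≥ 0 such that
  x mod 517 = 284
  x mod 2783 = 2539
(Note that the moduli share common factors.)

94378

gcd(517, 2783) = 11 and 11 | (2539 − 284), so the pair is consistent; merging gives x ≡ 94378 (mod 130801), where 130801 = lcm(517, 2783).
The solution is unique modulo lcm(517, 2783) = 130801.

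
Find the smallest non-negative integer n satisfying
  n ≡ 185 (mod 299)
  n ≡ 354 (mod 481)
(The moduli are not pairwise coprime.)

gcd(299, 481) = 13 and 13 | (354 − 185), so the pair is consistent; merging gives n ≡ 2278 (mod 11063), where 11063 = lcm(299, 481).
The solution is unique modulo lcm(299, 481) = 11063.

2278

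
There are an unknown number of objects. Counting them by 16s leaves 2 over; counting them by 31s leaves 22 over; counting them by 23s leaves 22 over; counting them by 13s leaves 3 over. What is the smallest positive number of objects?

Combine the congruences pairwise.
From N ≡ 2 (mod 16) write N = 2 + 16t. Substituting into N ≡ 22 (mod 31) gives 16t ≡ 20 (mod 31), and since 16⁻¹ ≡ 2 (mod 31), t ≡ 9. Hence N ≡ 2 + 16·9 = 146 (mod 496).
From N ≡ 146 (mod 496) write N = 146 + 496t. Substituting into N ≡ 22 (mod 23) gives 496t ≡ 14 (mod 23), and since 13⁻¹ ≡ 16 (mod 23), t ≡ 17. Hence N ≡ 146 + 496·17 = 8578 (mod 11408).
From N ≡ 8578 (mod 11408) write N = 8578 + 11408t. Substituting into N ≡ 3 (mod 13) gives 11408t ≡ 5 (mod 13), and since 7⁻¹ ≡ 2 (mod 13), t ≡ 10. Hence N ≡ 8578 + 11408·10 = 122658 (mod 148304).

122658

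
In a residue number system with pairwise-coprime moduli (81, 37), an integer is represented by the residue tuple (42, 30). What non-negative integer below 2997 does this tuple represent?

From x ≡ 42 (mod 81) write x = 42 + 81t. Substituting into x ≡ 30 (mod 37) gives 81t ≡ 25 (mod 37), and since 7⁻¹ ≡ 16 (mod 37), t ≡ 30. Hence x ≡ 42 + 81·30 = 2472 (mod 2997).

2472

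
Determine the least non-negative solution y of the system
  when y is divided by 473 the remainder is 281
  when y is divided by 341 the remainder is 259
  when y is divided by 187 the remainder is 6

105287

gcd(473, 341) = 11 and 11 | (259 − 281), so the pair is consistent; merging gives y ≡ 2646 (mod 14663), where 14663 = lcm(473, 341).
gcd(14663, 187) = 11 and 11 | (6 − 2646), so the pair is consistent; merging gives y ≡ 105287 (mod 249271), where 249271 = lcm(14663, 187).
The solution is unique modulo lcm(473, 341, 187) = 249271.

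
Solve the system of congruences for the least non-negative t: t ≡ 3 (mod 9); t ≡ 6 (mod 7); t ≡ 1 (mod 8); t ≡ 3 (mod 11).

The moduli are pairwise coprime; N = 9·7·8·11 = 5544.
N/9 = 616; 616 ≡ 4 (mod 9); 4·7 ≡ 1, so inverse 7.
N/7 = 792; 792 ≡ 1 (mod 7), inverse 1.
N/8 = 693; 693 ≡ 5 (mod 8); 5·5 ≡ 1, so inverse 5.
N/11 = 504; 504 ≡ 9 (mod 11); 9·5 ≡ 1, so inverse 5.
t ≡ 3·616·7 + 6·792·1 + 1·693·5 + 3·504·5 = 28713.
28713 mod 5544 = 993.

993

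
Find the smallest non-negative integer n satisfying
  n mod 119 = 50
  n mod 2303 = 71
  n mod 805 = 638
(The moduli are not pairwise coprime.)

2289253

gcd(119, 2303) = 7 and 7 | (71 − 50), so the pair is consistent; merging gives n ≡ 18495 (mod 39151), where 39151 = lcm(119, 2303).
gcd(39151, 805) = 7 and 7 | (638 − 18495), so the pair is consistent; merging gives n ≡ 2289253 (mod 4502365), where 4502365 = lcm(39151, 805).
The solution is unique modulo lcm(119, 2303, 805) = 4502365.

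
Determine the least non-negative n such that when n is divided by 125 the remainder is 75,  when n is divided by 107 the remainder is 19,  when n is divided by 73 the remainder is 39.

131950

The moduli are pairwise coprime; M = 125·107·73 = 976375.
M/125 = 7811; 7811 ≡ 61 (mod 125); 61·41 ≡ 1, so inverse 41.
M/107 = 9125; 9125 ≡ 30 (mod 107); 30·25 ≡ 1, so inverse 25.
M/73 = 13375; 13375 ≡ 16 (mod 73); 16·32 ≡ 1, so inverse 32.
n ≡ 75·7811·41 + 19·9125·25 + 39·13375·32 = 45045200.
45045200 mod 976375 = 131950.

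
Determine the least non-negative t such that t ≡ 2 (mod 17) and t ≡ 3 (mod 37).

410

From t ≡ 2 (mod 17) write t = 2 + 17s. Substituting into t ≡ 3 (mod 37) gives 17s ≡ 1 (mod 37), and since 17⁻¹ ≡ 24 (mod 37), s ≡ 24. Hence t ≡ 2 + 17·24 = 410 (mod 629).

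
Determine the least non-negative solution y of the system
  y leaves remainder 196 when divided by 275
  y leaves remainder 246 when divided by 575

gcd(275, 575) = 25 and 25 | (246 − 196), so the pair is consistent; merging gives y ≡ 5421 (mod 6325), where 6325 = lcm(275, 575).
The solution is unique modulo lcm(275, 575) = 6325.

5421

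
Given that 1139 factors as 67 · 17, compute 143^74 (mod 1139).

Mod 67: 143 ≡ 9; by Fermat, exponent reduces to 74 mod 66 = 8; 9^8 ≡ 25 (mod 67).
Mod 17: 143 ≡ 7; by Fermat, exponent reduces to 74 mod 16 = 10; 7^10 ≡ 2 (mod 17).
Combine by CRT: x ≡ 25 (mod 67), x ≡ 2 (mod 17) ⇒ x ≡ 427 (mod 1139).

427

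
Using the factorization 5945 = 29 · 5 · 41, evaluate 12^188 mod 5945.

146

Mod 29: 12 ≡ 12; by Fermat, exponent reduces to 188 mod 28 = 20; 12^20 ≡ 1 (mod 29).
Mod 5: 12 ≡ 2; since 4 | 188, by Fermat 2^188 ≡ 1 (mod 5).
Mod 41: 12 ≡ 12; by Fermat, exponent reduces to 188 mod 40 = 28; 12^28 ≡ 23 (mod 41).
Combine by CRT: x ≡ 1 (mod 29), x ≡ 1 (mod 5), x ≡ 23 (mod 41) ⇒ x ≡ 146 (mod 5945).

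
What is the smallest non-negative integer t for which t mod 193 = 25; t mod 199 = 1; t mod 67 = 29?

The moduli are pairwise coprime; N = 193·199·67 = 2573269.
N/193 = 13333; 13333 ≡ 16 (mod 193); 16·181 ≡ 1, so inverse 181.
N/199 = 12931; 12931 ≡ 195 (mod 199); 195·149 ≡ 1, so inverse 149.
N/67 = 38407; 38407 ≡ 16 (mod 67); 16·21 ≡ 1, so inverse 21.
t ≡ 25·13333·181 + 1·12931·149 + 29·38407·21 = 85648407.
85648407 mod 2573269 = 730530.

730530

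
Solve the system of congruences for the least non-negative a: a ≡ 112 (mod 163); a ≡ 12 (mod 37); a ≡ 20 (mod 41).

15108

Combine the congruences pairwise.
From a ≡ 112 (mod 163) write a = 112 + 163t. Substituting into a ≡ 12 (mod 37) gives 163t ≡ 11 (mod 37), and since 15⁻¹ ≡ 5 (mod 37), t ≡ 18. Hence a ≡ 112 + 163·18 = 3046 (mod 6031).
From a ≡ 3046 (mod 6031) write a = 3046 + 6031t. Substituting into a ≡ 20 (mod 41) gives 6031t ≡ 8 (mod 41), and since 4⁻¹ ≡ 31 (mod 41), t ≡ 2. Hence a ≡ 3046 + 6031·2 = 15108 (mod 247271).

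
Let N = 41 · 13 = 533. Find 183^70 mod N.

Mod 41: 183 ≡ 19; by Fermat, exponent reduces to 70 mod 40 = 30; 19^30 ≡ 9 (mod 41).
Mod 13: 183 ≡ 1; by Fermat, exponent reduces to 70 mod 12 = 10; 1^10 ≡ 1 (mod 13).
Combine by CRT: x ≡ 9 (mod 41), x ≡ 1 (mod 13) ⇒ x ≡ 378 (mod 533).

378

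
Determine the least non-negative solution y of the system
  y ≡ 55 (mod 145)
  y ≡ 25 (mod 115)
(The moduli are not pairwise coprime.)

Combine the congruences pairwise.
gcd(145, 115) = 5 and 5 | (25 − 55), so the pair is consistent; merging gives y ≡ 3245 (mod 3335), where 3335 = lcm(145, 115).
The solution is unique modulo lcm(145, 115) = 3335.

3245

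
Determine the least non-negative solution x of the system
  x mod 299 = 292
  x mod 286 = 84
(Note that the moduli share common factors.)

2086

gcd(299, 286) = 13 and 13 | (84 − 292), so the pair is consistent; merging gives x ≡ 2086 (mod 6578), where 6578 = lcm(299, 286).
The solution is unique modulo lcm(299, 286) = 6578.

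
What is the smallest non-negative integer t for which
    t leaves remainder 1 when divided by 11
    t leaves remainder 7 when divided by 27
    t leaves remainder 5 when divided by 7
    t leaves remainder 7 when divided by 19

From t ≡ 1 (mod 11) write t = 1 + 11s. Substituting into t ≡ 7 (mod 27) gives 11s ≡ 6 (mod 27), and since 11⁻¹ ≡ 5 (mod 27), s ≡ 3. Hence t ≡ 1 + 11·3 = 34 (mod 297).
From t ≡ 34 (mod 297) write t = 34 + 297s. Substituting into t ≡ 5 (mod 7) gives 297s ≡ 6 (mod 7), and since 3⁻¹ ≡ 5 (mod 7), s ≡ 2. Hence t ≡ 34 + 297·2 = 628 (mod 2079).
From t ≡ 628 (mod 2079) write t = 628 + 2079s. Substituting into t ≡ 7 (mod 19) gives 2079s ≡ 6 (mod 19), and since 8⁻¹ ≡ 12 (mod 19), s ≡ 15. Hence t ≡ 628 + 2079·15 = 31813 (mod 39501).

31813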